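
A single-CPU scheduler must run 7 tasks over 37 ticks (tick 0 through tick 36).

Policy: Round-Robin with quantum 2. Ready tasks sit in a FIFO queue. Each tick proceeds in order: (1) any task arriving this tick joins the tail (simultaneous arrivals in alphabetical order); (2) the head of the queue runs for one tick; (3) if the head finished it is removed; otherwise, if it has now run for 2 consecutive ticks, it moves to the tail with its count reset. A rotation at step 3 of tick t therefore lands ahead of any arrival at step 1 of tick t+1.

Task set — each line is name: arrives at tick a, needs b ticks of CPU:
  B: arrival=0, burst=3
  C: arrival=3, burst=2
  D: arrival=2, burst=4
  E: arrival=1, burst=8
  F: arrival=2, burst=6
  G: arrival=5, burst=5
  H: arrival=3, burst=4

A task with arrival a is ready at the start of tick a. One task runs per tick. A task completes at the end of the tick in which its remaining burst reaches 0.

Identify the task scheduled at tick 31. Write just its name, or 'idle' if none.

running at tick 31 = G

t=0: queue=[B] q_used=0 → run B
t=1: queue=[B,E] q_used=1 → run B
t=2: queue=[E,B,D,F] q_used=0 → run E
t=3: queue=[E,B,D,F,C,H] q_used=1 → run E
t=4: queue=[B,D,F,C,H,E] q_used=0 → run B
t=5: queue=[D,F,C,H,E,G] q_used=0 → run D
t=6: queue=[D,F,C,H,E,G] q_used=1 → run D
t=7: queue=[F,C,H,E,G,D] q_used=0 → run F
t=8: queue=[F,C,H,E,G,D] q_used=1 → run F
t=9: queue=[C,H,E,G,D,F] q_used=0 → run C
t=10: queue=[C,H,E,G,D,F] q_used=1 → run C
t=11: queue=[H,E,G,D,F] q_used=0 → run H
t=12: queue=[H,E,G,D,F] q_used=1 → run H
t=13: queue=[E,G,D,F,H] q_used=0 → run E
t=14: queue=[E,G,D,F,H] q_used=1 → run E
t=15: queue=[G,D,F,H,E] q_used=0 → run G
t=16: queue=[G,D,F,H,E] q_used=1 → run G
t=17: queue=[D,F,H,E,G] q_used=0 → run D
t=18: queue=[D,F,H,E,G] q_used=1 → run D
t=19: queue=[F,H,E,G] q_used=0 → run F
t=20: queue=[F,H,E,G] q_used=1 → run F
t=21: queue=[H,E,G,F] q_used=0 → run H
t=22: queue=[H,E,G,F] q_used=1 → run H
t=23: queue=[E,G,F] q_used=0 → run E
t=24: queue=[E,G,F] q_used=1 → run E
t=25: queue=[G,F,E] q_used=0 → run G
t=26: queue=[G,F,E] q_used=1 → run G
t=27: queue=[F,E,G] q_used=0 → run F
t=28: queue=[F,E,G] q_used=1 → run F
t=29: queue=[E,G] q_used=0 → run E
t=30: queue=[E,G] q_used=1 → run E
t=31: queue=[G] q_used=0 → run G
t=32: (idle)
t=33: (idle)
t=34: (idle)
t=35: (idle)
t=36: (idle)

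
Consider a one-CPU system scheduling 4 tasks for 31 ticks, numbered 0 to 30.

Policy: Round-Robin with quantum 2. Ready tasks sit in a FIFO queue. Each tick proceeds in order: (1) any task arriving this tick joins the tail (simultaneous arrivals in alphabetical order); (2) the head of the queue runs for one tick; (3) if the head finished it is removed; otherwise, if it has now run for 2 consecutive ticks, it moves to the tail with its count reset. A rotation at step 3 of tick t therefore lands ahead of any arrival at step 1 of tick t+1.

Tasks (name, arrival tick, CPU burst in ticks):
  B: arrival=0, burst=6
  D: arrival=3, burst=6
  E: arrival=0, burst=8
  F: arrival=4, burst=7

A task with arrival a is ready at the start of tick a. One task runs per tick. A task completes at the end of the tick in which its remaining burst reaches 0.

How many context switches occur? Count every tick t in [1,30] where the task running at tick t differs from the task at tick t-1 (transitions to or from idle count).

context switches = 13

t=0: queue=[B,E] q_used=0 → run B
t=1: queue=[B,E] q_used=1 → run B
t=2: queue=[E,B] q_used=0 → run E
t=3: queue=[E,B,D] q_used=1 → run E
t=4: queue=[B,D,E,F] q_used=0 → run B
t=5: queue=[B,D,E,F] q_used=1 → run B
t=6: queue=[D,E,F,B] q_used=0 → run D
t=7: queue=[D,E,F,B] q_used=1 → run D
t=8: queue=[E,F,B,D] q_used=0 → run E
t=9: queue=[E,F,B,D] q_used=1 → run E
t=10: queue=[F,B,D,E] q_used=0 → run F
t=11: queue=[F,B,D,E] q_used=1 → run F
t=12: queue=[B,D,E,F] q_used=0 → run B
t=13: queue=[B,D,E,F] q_used=1 → run B
t=14: queue=[D,E,F] q_used=0 → run D
t=15: queue=[D,E,F] q_used=1 → run D
t=16: queue=[E,F,D] q_used=0 → run E
t=17: queue=[E,F,D] q_used=1 → run E
t=18: queue=[F,D,E] q_used=0 → run F
t=19: queue=[F,D,E] q_used=1 → run F
t=20: queue=[D,E,F] q_used=0 → run D
t=21: queue=[D,E,F] q_used=1 → run D
t=22: queue=[E,F] q_used=0 → run E
t=23: queue=[E,F] q_used=1 → run E
t=24: queue=[F] q_used=0 → run F
t=25: queue=[F] q_used=1 → run F
t=26: queue=[F] q_used=0 → run F
t=27: (idle)
t=28: (idle)
t=29: (idle)
t=30: (idle)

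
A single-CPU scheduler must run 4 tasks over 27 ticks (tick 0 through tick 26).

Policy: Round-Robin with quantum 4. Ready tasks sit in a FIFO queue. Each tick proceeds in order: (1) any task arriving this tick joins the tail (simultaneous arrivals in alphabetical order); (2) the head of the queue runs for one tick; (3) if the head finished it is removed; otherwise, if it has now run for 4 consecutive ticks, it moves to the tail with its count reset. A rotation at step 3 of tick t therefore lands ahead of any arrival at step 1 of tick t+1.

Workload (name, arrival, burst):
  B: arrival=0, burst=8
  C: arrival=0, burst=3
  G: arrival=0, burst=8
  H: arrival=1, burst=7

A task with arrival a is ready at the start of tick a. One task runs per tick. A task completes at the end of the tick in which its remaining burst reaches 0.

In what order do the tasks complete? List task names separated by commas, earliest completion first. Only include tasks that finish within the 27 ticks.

t=0: queue=[B,C,G] q_used=0 → run B
t=1: queue=[B,C,G,H] q_used=1 → run B
t=2: queue=[B,C,G,H] q_used=2 → run B
t=3: queue=[B,C,G,H] q_used=3 → run B
t=4: queue=[C,G,H,B] q_used=0 → run C
t=5: queue=[C,G,H,B] q_used=1 → run C
t=6: queue=[C,G,H,B] q_used=2 → run C
t=7: queue=[G,H,B] q_used=0 → run G
t=8: queue=[G,H,B] q_used=1 → run G
t=9: queue=[G,H,B] q_used=2 → run G
t=10: queue=[G,H,B] q_used=3 → run G
t=11: queue=[H,B,G] q_used=0 → run H
t=12: queue=[H,B,G] q_used=1 → run H
t=13: queue=[H,B,G] q_used=2 → run H
t=14: queue=[H,B,G] q_used=3 → run H
t=15: queue=[B,G,H] q_used=0 → run B
t=16: queue=[B,G,H] q_used=1 → run B
t=17: queue=[B,G,H] q_used=2 → run B
t=18: queue=[B,G,H] q_used=3 → run B
t=19: queue=[G,H] q_used=0 → run G
t=20: queue=[G,H] q_used=1 → run G
t=21: queue=[G,H] q_used=2 → run G
t=22: queue=[G,H] q_used=3 → run G
t=23: queue=[H] q_used=0 → run H
t=24: queue=[H] q_used=1 → run H
t=25: queue=[H] q_used=2 → run H
t=26: (idle)

completion order = C, B, G, H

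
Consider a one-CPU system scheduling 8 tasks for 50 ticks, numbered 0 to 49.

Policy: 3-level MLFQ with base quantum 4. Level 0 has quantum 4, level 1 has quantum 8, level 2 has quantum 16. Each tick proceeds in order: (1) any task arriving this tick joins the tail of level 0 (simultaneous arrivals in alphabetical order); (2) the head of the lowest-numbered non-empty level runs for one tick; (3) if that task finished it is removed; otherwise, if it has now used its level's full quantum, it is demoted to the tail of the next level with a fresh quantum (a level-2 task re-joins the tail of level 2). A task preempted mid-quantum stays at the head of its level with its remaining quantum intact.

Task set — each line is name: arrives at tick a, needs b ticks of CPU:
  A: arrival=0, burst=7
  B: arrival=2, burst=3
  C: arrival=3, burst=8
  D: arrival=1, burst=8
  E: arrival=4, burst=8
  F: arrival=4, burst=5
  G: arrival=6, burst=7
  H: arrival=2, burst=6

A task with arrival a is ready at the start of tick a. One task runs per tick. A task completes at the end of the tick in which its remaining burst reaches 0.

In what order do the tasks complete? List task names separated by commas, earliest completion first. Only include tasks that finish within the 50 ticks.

t=0: L0/L1/L2 = A/-/- → run A
t=1: L0/L1/L2 = AD/-/- → run A
t=2: L0/L1/L2 = ADBH/-/- → run A
t=3: L0/L1/L2 = ADBHC/-/- → run A
t=4: L0/L1/L2 = DBHCEF/A/- → run D
t=5: L0/L1/L2 = DBHCEF/A/- → run D
t=6: L0/L1/L2 = DBHCEFG/A/- → run D
t=7: L0/L1/L2 = DBHCEFG/A/- → run D
t=8: L0/L1/L2 = BHCEFG/AD/- → run B
t=9: L0/L1/L2 = BHCEFG/AD/- → run B
t=10: L0/L1/L2 = BHCEFG/AD/- → run B
t=11: L0/L1/L2 = HCEFG/AD/- → run H
t=12: L0/L1/L2 = HCEFG/AD/- → run H
t=13: L0/L1/L2 = HCEFG/AD/- → run H
t=14: L0/L1/L2 = HCEFG/AD/- → run H
t=15: L0/L1/L2 = CEFG/ADH/- → run C
t=16: L0/L1/L2 = CEFG/ADH/- → run C
t=17: L0/L1/L2 = CEFG/ADH/- → run C
t=18: L0/L1/L2 = CEFG/ADH/- → run C
t=19: L0/L1/L2 = EFG/ADHC/- → run E
t=20: L0/L1/L2 = EFG/ADHC/- → run E
t=21: L0/L1/L2 = EFG/ADHC/- → run E
t=22: L0/L1/L2 = EFG/ADHC/- → run E
t=23: L0/L1/L2 = FG/ADHCE/- → run F
t=24: L0/L1/L2 = FG/ADHCE/- → run F
t=25: L0/L1/L2 = FG/ADHCE/- → run F
t=26: L0/L1/L2 = FG/ADHCE/- → run F
t=27: L0/L1/L2 = G/ADHCEF/- → run G
t=28: L0/L1/L2 = G/ADHCEF/- → run G
t=29: L0/L1/L2 = G/ADHCEF/- → run G
t=30: L0/L1/L2 = G/ADHCEF/- → run G
t=31: L0/L1/L2 = -/ADHCEFG/- → run A
t=32: L0/L1/L2 = -/ADHCEFG/- → run A
t=33: L0/L1/L2 = -/ADHCEFG/- → run A
t=34: L0/L1/L2 = -/DHCEFG/- → run D
t=35: L0/L1/L2 = -/DHCEFG/- → run D
t=36: L0/L1/L2 = -/DHCEFG/- → run D
t=37: L0/L1/L2 = -/DHCEFG/- → run D
t=38: L0/L1/L2 = -/HCEFG/- → run H
t=39: L0/L1/L2 = -/HCEFG/- → run H
t=40: L0/L1/L2 = -/CEFG/- → run C
t=41: L0/L1/L2 = -/CEFG/- → run C
t=42: L0/L1/L2 = -/CEFG/- → run C
t=43: L0/L1/L2 = -/CEFG/- → run C
t=44: L0/L1/L2 = -/EFG/- → run E
t=45: L0/L1/L2 = -/EFG/- → run E
t=46: L0/L1/L2 = -/EFG/- → run E
t=47: L0/L1/L2 = -/EFG/- → run E
t=48: L0/L1/L2 = -/FG/- → run F
t=49: L0/L1/L2 = -/G/- → run G

completion order = B, A, D, H, C, E, F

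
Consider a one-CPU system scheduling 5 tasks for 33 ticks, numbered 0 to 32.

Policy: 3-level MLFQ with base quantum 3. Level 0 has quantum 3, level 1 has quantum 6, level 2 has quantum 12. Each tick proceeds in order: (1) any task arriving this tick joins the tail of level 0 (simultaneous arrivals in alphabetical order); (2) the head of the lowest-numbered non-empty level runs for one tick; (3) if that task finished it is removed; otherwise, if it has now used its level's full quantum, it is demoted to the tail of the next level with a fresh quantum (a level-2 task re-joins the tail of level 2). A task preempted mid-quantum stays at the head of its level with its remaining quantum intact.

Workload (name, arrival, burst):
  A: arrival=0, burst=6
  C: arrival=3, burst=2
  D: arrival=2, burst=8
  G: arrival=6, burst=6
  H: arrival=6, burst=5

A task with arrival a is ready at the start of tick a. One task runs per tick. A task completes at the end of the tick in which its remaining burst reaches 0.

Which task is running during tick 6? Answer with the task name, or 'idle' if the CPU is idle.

running at tick 6 = C

t=0: L0/L1/L2 = A/-/- → run A
t=1: L0/L1/L2 = A/-/- → run A
t=2: L0/L1/L2 = AD/-/- → run A
t=3: L0/L1/L2 = DC/A/- → run D
t=4: L0/L1/L2 = DC/A/- → run D
t=5: L0/L1/L2 = DC/A/- → run D
t=6: L0/L1/L2 = CGH/AD/- → run C
t=7: L0/L1/L2 = CGH/AD/- → run C
t=8: L0/L1/L2 = GH/AD/- → run G
t=9: L0/L1/L2 = GH/AD/- → run G
t=10: L0/L1/L2 = GH/AD/- → run G
t=11: L0/L1/L2 = H/ADG/- → run H
t=12: L0/L1/L2 = H/ADG/- → run H
t=13: L0/L1/L2 = H/ADG/- → run H
t=14: L0/L1/L2 = -/ADGH/- → run A
t=15: L0/L1/L2 = -/ADGH/- → run A
t=16: L0/L1/L2 = -/ADGH/- → run A
t=17: L0/L1/L2 = -/DGH/- → run D
t=18: L0/L1/L2 = -/DGH/- → run D
t=19: L0/L1/L2 = -/DGH/- → run D
t=20: L0/L1/L2 = -/DGH/- → run D
t=21: L0/L1/L2 = -/DGH/- → run D
t=22: L0/L1/L2 = -/GH/- → run G
t=23: L0/L1/L2 = -/GH/- → run G
t=24: L0/L1/L2 = -/GH/- → run G
t=25: L0/L1/L2 = -/H/- → run H
t=26: L0/L1/L2 = -/H/- → run H
t=27: (idle)
t=28: (idle)
t=29: (idle)
t=30: (idle)
t=31: (idle)
t=32: (idle)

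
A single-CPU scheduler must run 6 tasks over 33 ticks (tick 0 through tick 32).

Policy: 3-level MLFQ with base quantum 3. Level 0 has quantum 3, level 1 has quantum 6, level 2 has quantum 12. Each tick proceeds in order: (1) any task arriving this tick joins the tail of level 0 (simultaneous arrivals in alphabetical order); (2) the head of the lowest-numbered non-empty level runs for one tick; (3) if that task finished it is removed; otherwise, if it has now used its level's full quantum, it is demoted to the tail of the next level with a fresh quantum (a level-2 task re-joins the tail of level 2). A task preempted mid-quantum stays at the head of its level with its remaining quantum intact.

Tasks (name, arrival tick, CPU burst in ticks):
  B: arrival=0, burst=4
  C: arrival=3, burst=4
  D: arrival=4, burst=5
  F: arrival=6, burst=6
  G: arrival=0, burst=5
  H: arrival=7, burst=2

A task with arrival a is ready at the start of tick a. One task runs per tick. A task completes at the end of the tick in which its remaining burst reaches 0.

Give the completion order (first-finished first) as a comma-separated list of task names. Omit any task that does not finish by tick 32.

completion order = H, B, G, C, D, F

t=0: L0/L1/L2 = BG/-/- → run B
t=1: L0/L1/L2 = BG/-/- → run B
t=2: L0/L1/L2 = BG/-/- → run B
t=3: L0/L1/L2 = GC/B/- → run G
t=4: L0/L1/L2 = GCD/B/- → run G
t=5: L0/L1/L2 = GCD/B/- → run G
t=6: L0/L1/L2 = CDF/BG/- → run C
t=7: L0/L1/L2 = CDFH/BG/- → run C
t=8: L0/L1/L2 = CDFH/BG/- → run C
t=9: L0/L1/L2 = DFH/BGC/- → run D
t=10: L0/L1/L2 = DFH/BGC/- → run D
t=11: L0/L1/L2 = DFH/BGC/- → run D
t=12: L0/L1/L2 = FH/BGCD/- → run F
t=13: L0/L1/L2 = FH/BGCD/- → run F
t=14: L0/L1/L2 = FH/BGCD/- → run F
t=15: L0/L1/L2 = H/BGCDF/- → run H
t=16: L0/L1/L2 = H/BGCDF/- → run H
t=17: L0/L1/L2 = -/BGCDF/- → run B
t=18: L0/L1/L2 = -/GCDF/- → run G
t=19: L0/L1/L2 = -/GCDF/- → run G
t=20: L0/L1/L2 = -/CDF/- → run C
t=21: L0/L1/L2 = -/DF/- → run D
t=22: L0/L1/L2 = -/DF/- → run D
t=23: L0/L1/L2 = -/F/- → run F
t=24: L0/L1/L2 = -/F/- → run F
t=25: L0/L1/L2 = -/F/- → run F
t=26: (idle)
t=27: (idle)
t=28: (idle)
t=29: (idle)
t=30: (idle)
t=31: (idle)
t=32: (idle)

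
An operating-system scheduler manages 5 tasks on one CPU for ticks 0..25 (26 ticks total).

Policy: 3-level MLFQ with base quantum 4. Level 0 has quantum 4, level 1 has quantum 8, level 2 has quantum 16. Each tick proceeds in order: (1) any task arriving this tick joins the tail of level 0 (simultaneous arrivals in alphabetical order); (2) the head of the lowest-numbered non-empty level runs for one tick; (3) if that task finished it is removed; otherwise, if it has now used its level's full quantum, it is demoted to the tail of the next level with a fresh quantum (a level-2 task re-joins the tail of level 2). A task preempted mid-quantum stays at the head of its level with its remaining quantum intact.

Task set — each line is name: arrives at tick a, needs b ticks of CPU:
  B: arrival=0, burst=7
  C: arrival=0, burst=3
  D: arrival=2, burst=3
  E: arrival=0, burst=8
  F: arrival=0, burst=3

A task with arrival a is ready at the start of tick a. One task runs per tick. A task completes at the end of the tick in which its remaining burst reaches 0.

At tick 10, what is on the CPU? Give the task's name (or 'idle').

running at tick 10 = E

t=0: L0/L1/L2 = BCEF/-/- → run B
t=1: L0/L1/L2 = BCEF/-/- → run B
t=2: L0/L1/L2 = BCEFD/-/- → run B
t=3: L0/L1/L2 = BCEFD/-/- → run B
t=4: L0/L1/L2 = CEFD/B/- → run C
t=5: L0/L1/L2 = CEFD/B/- → run C
t=6: L0/L1/L2 = CEFD/B/- → run C
t=7: L0/L1/L2 = EFD/B/- → run E
t=8: L0/L1/L2 = EFD/B/- → run E
t=9: L0/L1/L2 = EFD/B/- → run E
t=10: L0/L1/L2 = EFD/B/- → run E
t=11: L0/L1/L2 = FD/BE/- → run F
t=12: L0/L1/L2 = FD/BE/- → run F
t=13: L0/L1/L2 = FD/BE/- → run F
t=14: L0/L1/L2 = D/BE/- → run D
t=15: L0/L1/L2 = D/BE/- → run D
t=16: L0/L1/L2 = D/BE/- → run D
t=17: L0/L1/L2 = -/BE/- → run B
t=18: L0/L1/L2 = -/BE/- → run B
t=19: L0/L1/L2 = -/BE/- → run B
t=20: L0/L1/L2 = -/E/- → run E
t=21: L0/L1/L2 = -/E/- → run E
t=22: L0/L1/L2 = -/E/- → run E
t=23: L0/L1/L2 = -/E/- → run E
t=24: (idle)
t=25: (idle)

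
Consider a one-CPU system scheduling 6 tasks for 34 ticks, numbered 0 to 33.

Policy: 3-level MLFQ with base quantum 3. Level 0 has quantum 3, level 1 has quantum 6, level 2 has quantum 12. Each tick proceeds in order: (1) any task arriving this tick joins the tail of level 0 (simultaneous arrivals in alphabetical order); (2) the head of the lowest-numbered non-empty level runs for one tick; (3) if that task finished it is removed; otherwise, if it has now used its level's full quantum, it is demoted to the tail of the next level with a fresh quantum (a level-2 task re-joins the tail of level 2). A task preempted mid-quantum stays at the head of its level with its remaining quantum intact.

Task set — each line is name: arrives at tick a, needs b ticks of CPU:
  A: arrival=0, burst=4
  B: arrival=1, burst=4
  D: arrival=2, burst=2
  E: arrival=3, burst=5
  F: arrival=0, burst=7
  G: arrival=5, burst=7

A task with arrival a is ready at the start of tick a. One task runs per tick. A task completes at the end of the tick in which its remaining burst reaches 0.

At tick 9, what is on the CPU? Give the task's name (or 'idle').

t=0: L0/L1/L2 = AF/-/- → run A
t=1: L0/L1/L2 = AFB/-/- → run A
t=2: L0/L1/L2 = AFBD/-/- → run A
t=3: L0/L1/L2 = FBDE/A/- → run F
t=4: L0/L1/L2 = FBDE/A/- → run F
t=5: L0/L1/L2 = FBDEG/A/- → run F
t=6: L0/L1/L2 = BDEG/AF/- → run B
t=7: L0/L1/L2 = BDEG/AF/- → run B
t=8: L0/L1/L2 = BDEG/AF/- → run B
t=9: L0/L1/L2 = DEG/AFB/- → run D
t=10: L0/L1/L2 = DEG/AFB/- → run D
t=11: L0/L1/L2 = EG/AFB/- → run E
t=12: L0/L1/L2 = EG/AFB/- → run E
t=13: L0/L1/L2 = EG/AFB/- → run E
t=14: L0/L1/L2 = G/AFBE/- → run G
t=15: L0/L1/L2 = G/AFBE/- → run G
t=16: L0/L1/L2 = G/AFBE/- → run G
t=17: L0/L1/L2 = -/AFBEG/- → run A
t=18: L0/L1/L2 = -/FBEG/- → run F
t=19: L0/L1/L2 = -/FBEG/- → run F
t=20: L0/L1/L2 = -/FBEG/- → run F
t=21: L0/L1/L2 = -/FBEG/- → run F
t=22: L0/L1/L2 = -/BEG/- → run B
t=23: L0/L1/L2 = -/EG/- → run E
t=24: L0/L1/L2 = -/EG/- → run E
t=25: L0/L1/L2 = -/G/- → run G
t=26: L0/L1/L2 = -/G/- → run G
t=27: L0/L1/L2 = -/G/- → run G
t=28: L0/L1/L2 = -/G/- → run G
t=29: (idle)
t=30: (idle)
t=31: (idle)
t=32: (idle)
t=33: (idle)

running at tick 9 = D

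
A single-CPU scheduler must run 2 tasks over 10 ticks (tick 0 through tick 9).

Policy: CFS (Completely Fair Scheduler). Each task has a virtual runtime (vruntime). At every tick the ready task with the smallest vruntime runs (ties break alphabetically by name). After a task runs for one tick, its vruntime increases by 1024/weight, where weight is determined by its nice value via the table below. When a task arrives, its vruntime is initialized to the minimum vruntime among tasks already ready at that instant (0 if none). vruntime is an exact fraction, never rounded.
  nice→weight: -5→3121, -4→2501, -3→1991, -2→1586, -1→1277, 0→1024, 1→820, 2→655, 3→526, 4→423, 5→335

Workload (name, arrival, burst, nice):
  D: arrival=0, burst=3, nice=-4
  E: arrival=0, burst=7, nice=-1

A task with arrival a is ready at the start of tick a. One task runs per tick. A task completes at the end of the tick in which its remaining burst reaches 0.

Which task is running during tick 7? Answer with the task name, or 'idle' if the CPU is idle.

running at tick 7 = E

t=0: vr[D=0 E=0] → run D
t=1: vr[D=1024/2501 E=0] → run E
t=2: vr[D=1024/2501 E=1024/1277] → run D
t=3: vr[D=2048/2501 E=1024/1277] → run E
t=4: vr[D=2048/2501 E=2048/1277] → run D
t=5: vr[E=2048/1277] → run E
t=6: vr[E=3072/1277] → run E
t=7: vr[E=4096/1277] → run E
t=8: vr[E=5120/1277] → run E
t=9: vr[E=6144/1277] → run E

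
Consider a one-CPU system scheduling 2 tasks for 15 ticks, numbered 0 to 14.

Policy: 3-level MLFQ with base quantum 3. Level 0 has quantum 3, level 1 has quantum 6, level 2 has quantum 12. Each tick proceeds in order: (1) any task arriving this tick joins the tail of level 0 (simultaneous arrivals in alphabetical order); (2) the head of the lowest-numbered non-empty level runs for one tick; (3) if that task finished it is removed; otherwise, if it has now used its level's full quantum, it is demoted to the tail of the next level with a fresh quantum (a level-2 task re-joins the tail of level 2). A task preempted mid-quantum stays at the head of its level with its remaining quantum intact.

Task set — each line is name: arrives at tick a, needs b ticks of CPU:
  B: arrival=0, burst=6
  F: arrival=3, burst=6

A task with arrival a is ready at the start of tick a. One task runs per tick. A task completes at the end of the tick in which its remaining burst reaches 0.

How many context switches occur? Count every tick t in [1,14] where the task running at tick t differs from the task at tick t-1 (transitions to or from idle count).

context switches = 4

t=0: L0/L1/L2 = B/-/- → run B
t=1: L0/L1/L2 = B/-/- → run B
t=2: L0/L1/L2 = B/-/- → run B
t=3: L0/L1/L2 = F/B/- → run F
t=4: L0/L1/L2 = F/B/- → run F
t=5: L0/L1/L2 = F/B/- → run F
t=6: L0/L1/L2 = -/BF/- → run B
t=7: L0/L1/L2 = -/BF/- → run B
t=8: L0/L1/L2 = -/BF/- → run B
t=9: L0/L1/L2 = -/F/- → run F
t=10: L0/L1/L2 = -/F/- → run F
t=11: L0/L1/L2 = -/F/- → run F
t=12: (idle)
t=13: (idle)
t=14: (idle)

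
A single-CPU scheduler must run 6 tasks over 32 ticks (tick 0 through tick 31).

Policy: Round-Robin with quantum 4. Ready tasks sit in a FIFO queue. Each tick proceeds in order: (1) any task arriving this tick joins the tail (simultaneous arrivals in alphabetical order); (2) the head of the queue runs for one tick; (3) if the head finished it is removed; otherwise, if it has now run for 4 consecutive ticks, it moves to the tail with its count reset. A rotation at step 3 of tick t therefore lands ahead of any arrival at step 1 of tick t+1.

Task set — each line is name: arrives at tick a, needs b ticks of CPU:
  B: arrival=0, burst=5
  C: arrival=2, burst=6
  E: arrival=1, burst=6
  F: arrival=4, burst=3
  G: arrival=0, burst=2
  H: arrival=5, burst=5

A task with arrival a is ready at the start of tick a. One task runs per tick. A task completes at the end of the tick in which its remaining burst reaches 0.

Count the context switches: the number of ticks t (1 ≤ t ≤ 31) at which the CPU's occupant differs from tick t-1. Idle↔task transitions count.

t=0: queue=[B,G] q_used=0 → run B
t=1: queue=[B,G,E] q_used=1 → run B
t=2: queue=[B,G,E,C] q_used=2 → run B
t=3: queue=[B,G,E,C] q_used=3 → run B
t=4: queue=[G,E,C,B,F] q_used=0 → run G
t=5: queue=[G,E,C,B,F,H] q_used=1 → run G
t=6: queue=[E,C,B,F,H] q_used=0 → run E
t=7: queue=[E,C,B,F,H] q_used=1 → run E
t=8: queue=[E,C,B,F,H] q_used=2 → run E
t=9: queue=[E,C,B,F,H] q_used=3 → run E
t=10: queue=[C,B,F,H,E] q_used=0 → run C
t=11: queue=[C,B,F,H,E] q_used=1 → run C
t=12: queue=[C,B,F,H,E] q_used=2 → run C
t=13: queue=[C,B,F,H,E] q_used=3 → run C
t=14: queue=[B,F,H,E,C] q_used=0 → run B
t=15: queue=[F,H,E,C] q_used=0 → run F
t=16: queue=[F,H,E,C] q_used=1 → run F
t=17: queue=[F,H,E,C] q_used=2 → run F
t=18: queue=[H,E,C] q_used=0 → run H
t=19: queue=[H,E,C] q_used=1 → run H
t=20: queue=[H,E,C] q_used=2 → run H
t=21: queue=[H,E,C] q_used=3 → run H
t=22: queue=[E,C,H] q_used=0 → run E
t=23: queue=[E,C,H] q_used=1 → run E
t=24: queue=[C,H] q_used=0 → run C
t=25: queue=[C,H] q_used=1 → run C
t=26: queue=[H] q_used=0 → run H
t=27: (idle)
t=28: (idle)
t=29: (idle)
t=30: (idle)
t=31: (idle)

context switches = 10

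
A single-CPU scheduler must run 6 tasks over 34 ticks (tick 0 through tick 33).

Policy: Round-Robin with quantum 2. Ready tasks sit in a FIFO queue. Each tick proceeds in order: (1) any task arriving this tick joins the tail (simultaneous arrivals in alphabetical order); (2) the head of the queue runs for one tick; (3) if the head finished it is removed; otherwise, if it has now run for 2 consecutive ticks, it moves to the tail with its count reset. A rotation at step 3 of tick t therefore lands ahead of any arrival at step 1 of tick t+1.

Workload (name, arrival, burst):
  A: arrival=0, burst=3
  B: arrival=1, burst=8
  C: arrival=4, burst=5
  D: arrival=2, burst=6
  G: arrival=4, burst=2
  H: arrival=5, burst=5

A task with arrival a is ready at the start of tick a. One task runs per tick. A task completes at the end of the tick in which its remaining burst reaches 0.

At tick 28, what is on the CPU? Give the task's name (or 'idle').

running at tick 28 = H

t=0: queue=[A] q_used=0 → run A
t=1: queue=[A,B] q_used=1 → run A
t=2: queue=[B,A,D] q_used=0 → run B
t=3: queue=[B,A,D] q_used=1 → run B
t=4: queue=[A,D,B,C,G] q_used=0 → run A
t=5: queue=[D,B,C,G,H] q_used=0 → run D
t=6: queue=[D,B,C,G,H] q_used=1 → run D
t=7: queue=[B,C,G,H,D] q_used=0 → run B
t=8: queue=[B,C,G,H,D] q_used=1 → run B
t=9: queue=[C,G,H,D,B] q_used=0 → run C
t=10: queue=[C,G,H,D,B] q_used=1 → run C
t=11: queue=[G,H,D,B,C] q_used=0 → run G
t=12: queue=[G,H,D,B,C] q_used=1 → run G
t=13: queue=[H,D,B,C] q_used=0 → run H
t=14: queue=[H,D,B,C] q_used=1 → run H
t=15: queue=[D,B,C,H] q_used=0 → run D
t=16: queue=[D,B,C,H] q_used=1 → run D
t=17: queue=[B,C,H,D] q_used=0 → run B
t=18: queue=[B,C,H,D] q_used=1 → run B
t=19: queue=[C,H,D,B] q_used=0 → run C
t=20: queue=[C,H,D,B] q_used=1 → run C
t=21: queue=[H,D,B,C] q_used=0 → run H
t=22: queue=[H,D,B,C] q_used=1 → run H
t=23: queue=[D,B,C,H] q_used=0 → run D
t=24: queue=[D,B,C,H] q_used=1 → run D
t=25: queue=[B,C,H] q_used=0 → run B
t=26: queue=[B,C,H] q_used=1 → run B
t=27: queue=[C,H] q_used=0 → run C
t=28: queue=[H] q_used=0 → run H
t=29: (idle)
t=30: (idle)
t=31: (idle)
t=32: (idle)
t=33: (idle)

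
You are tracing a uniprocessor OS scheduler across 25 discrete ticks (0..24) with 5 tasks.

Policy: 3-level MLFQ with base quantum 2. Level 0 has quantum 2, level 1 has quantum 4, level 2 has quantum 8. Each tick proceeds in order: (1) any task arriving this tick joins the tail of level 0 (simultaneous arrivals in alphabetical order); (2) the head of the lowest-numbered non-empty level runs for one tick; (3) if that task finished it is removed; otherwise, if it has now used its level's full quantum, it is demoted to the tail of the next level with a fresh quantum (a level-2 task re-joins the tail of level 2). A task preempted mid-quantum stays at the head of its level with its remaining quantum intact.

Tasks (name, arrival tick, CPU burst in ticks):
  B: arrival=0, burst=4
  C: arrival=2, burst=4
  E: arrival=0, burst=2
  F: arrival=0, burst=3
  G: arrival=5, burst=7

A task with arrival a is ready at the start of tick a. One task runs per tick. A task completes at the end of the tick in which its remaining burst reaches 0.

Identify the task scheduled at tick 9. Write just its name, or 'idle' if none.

running at tick 9 = G

t=0: L0/L1/L2 = BEF/-/- → run B
t=1: L0/L1/L2 = BEF/-/- → run B
t=2: L0/L1/L2 = EFC/B/- → run E
t=3: L0/L1/L2 = EFC/B/- → run E
t=4: L0/L1/L2 = FC/B/- → run F
t=5: L0/L1/L2 = FCG/B/- → run F
t=6: L0/L1/L2 = CG/BF/- → run C
t=7: L0/L1/L2 = CG/BF/- → run C
t=8: L0/L1/L2 = G/BFC/- → run G
t=9: L0/L1/L2 = G/BFC/- → run G
t=10: L0/L1/L2 = -/BFCG/- → run B
t=11: L0/L1/L2 = -/BFCG/- → run B
t=12: L0/L1/L2 = -/FCG/- → run F
t=13: L0/L1/L2 = -/CG/- → run C
t=14: L0/L1/L2 = -/CG/- → run C
t=15: L0/L1/L2 = -/G/- → run G
t=16: L0/L1/L2 = -/G/- → run G
t=17: L0/L1/L2 = -/G/- → run G
t=18: L0/L1/L2 = -/G/- → run G
t=19: L0/L1/L2 = -/-/G → run G
t=20: (idle)
t=21: (idle)
t=22: (idle)
t=23: (idle)
t=24: (idle)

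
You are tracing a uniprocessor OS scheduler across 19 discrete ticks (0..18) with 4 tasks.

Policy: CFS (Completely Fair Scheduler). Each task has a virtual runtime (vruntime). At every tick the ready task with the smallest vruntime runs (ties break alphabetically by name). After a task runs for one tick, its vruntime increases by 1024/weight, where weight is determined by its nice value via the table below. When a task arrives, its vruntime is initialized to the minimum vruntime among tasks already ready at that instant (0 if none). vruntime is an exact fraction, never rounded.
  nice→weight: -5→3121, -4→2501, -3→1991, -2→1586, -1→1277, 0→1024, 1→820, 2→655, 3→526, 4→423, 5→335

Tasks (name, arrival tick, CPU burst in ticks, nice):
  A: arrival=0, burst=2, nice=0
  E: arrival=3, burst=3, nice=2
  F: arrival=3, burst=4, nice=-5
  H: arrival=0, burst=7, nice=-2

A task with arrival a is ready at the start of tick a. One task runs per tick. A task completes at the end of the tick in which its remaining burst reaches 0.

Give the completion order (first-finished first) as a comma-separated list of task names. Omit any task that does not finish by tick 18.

completion order = A, F, H, E

t=0: vr[A=0 H=0] → run A
t=1: vr[A=1 H=0] → run H
t=2: vr[A=1 H=512/793] → run H
t=3: vr[A=1 E=1 F=1 H=1024/793] → run A
t=4: vr[E=1 F=1 H=1024/793] → run E
t=5: vr[E=1679/655 F=1 H=1024/793] → run F
t=6: vr[E=1679/655 F=4145/3121 H=1024/793] → run H
t=7: vr[E=1679/655 F=4145/3121 H=1536/793] → run F
t=8: vr[E=1679/655 F=5169/3121 H=1536/793] → run F
t=9: vr[E=1679/655 F=6193/3121 H=1536/793] → run H
t=10: vr[E=1679/655 F=6193/3121 H=2048/793] → run F
t=11: vr[E=1679/655 H=2048/793] → run E
t=12: vr[E=2703/655 H=2048/793] → run H
t=13: vr[E=2703/655 H=2560/793] → run H
t=14: vr[E=2703/655 H=3072/793] → run H
t=15: vr[E=2703/655] → run E
t=16: (idle)
t=17: (idle)
t=18: (idle)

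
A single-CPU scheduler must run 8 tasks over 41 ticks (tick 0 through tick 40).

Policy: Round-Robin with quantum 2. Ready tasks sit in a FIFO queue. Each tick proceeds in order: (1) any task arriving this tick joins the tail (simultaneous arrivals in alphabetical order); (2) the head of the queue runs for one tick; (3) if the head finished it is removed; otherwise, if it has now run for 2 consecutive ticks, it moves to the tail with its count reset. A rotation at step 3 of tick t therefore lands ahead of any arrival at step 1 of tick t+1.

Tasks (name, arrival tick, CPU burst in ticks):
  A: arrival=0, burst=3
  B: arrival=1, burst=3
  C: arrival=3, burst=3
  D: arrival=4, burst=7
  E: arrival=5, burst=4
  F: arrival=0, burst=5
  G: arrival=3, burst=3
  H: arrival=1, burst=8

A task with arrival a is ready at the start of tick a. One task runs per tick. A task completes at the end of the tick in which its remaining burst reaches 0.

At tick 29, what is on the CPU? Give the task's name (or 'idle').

running at tick 29 = H

t=0: queue=[A,F] q_used=0 → run A
t=1: queue=[A,F,B,H] q_used=1 → run A
t=2: queue=[F,B,H,A] q_used=0 → run F
t=3: queue=[F,B,H,A,C,G] q_used=1 → run F
t=4: queue=[B,H,A,C,G,F,D] q_used=0 → run B
t=5: queue=[B,H,A,C,G,F,D,E] q_used=1 → run B
t=6: queue=[H,A,C,G,F,D,E,B] q_used=0 → run H
t=7: queue=[H,A,C,G,F,D,E,B] q_used=1 → run H
t=8: queue=[A,C,G,F,D,E,B,H] q_used=0 → run A
t=9: queue=[C,G,F,D,E,B,H] q_used=0 → run C
t=10: queue=[C,G,F,D,E,B,H] q_used=1 → run C
t=11: queue=[G,F,D,E,B,H,C] q_used=0 → run G
t=12: queue=[G,F,D,E,B,H,C] q_used=1 → run G
t=13: queue=[F,D,E,B,H,C,G] q_used=0 → run F
t=14: queue=[F,D,E,B,H,C,G] q_used=1 → run F
t=15: queue=[D,E,B,H,C,G,F] q_used=0 → run D
t=16: queue=[D,E,B,H,C,G,F] q_used=1 → run D
t=17: queue=[E,B,H,C,G,F,D] q_used=0 → run E
t=18: queue=[E,B,H,C,G,F,D] q_used=1 → run E
t=19: queue=[B,H,C,G,F,D,E] q_used=0 → run B
t=20: queue=[H,C,G,F,D,E] q_used=0 → run H
t=21: queue=[H,C,G,F,D,E] q_used=1 → run H
t=22: queue=[C,G,F,D,E,H] q_used=0 → run C
t=23: queue=[G,F,D,E,H] q_used=0 → run G
t=24: queue=[F,D,E,H] q_used=0 → run F
t=25: queue=[D,E,H] q_used=0 → run D
t=26: queue=[D,E,H] q_used=1 → run D
t=27: queue=[E,H,D] q_used=0 → run E
t=28: queue=[E,H,D] q_used=1 → run E
t=29: queue=[H,D] q_used=0 → run H
t=30: queue=[H,D] q_used=1 → run H
t=31: queue=[D,H] q_used=0 → run D
t=32: queue=[D,H] q_used=1 → run D
t=33: queue=[H,D] q_used=0 → run H
t=34: queue=[H,D] q_used=1 → run H
t=35: queue=[D] q_used=0 → run D
t=36: (idle)
t=37: (idle)
t=38: (idle)
t=39: (idle)
t=40: (idle)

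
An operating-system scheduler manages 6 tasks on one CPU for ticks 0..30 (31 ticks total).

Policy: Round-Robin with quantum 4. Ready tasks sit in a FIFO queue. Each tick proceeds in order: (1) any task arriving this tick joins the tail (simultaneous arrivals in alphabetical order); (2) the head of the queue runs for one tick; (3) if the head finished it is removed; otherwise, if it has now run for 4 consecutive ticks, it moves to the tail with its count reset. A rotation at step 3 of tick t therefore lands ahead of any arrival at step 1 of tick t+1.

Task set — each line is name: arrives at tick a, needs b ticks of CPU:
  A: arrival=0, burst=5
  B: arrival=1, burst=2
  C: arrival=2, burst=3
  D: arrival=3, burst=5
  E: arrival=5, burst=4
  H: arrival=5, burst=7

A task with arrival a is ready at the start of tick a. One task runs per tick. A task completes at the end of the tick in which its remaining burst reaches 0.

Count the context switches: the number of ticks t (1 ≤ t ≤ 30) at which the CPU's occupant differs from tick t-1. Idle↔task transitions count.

t=0: queue=[A] q_used=0 → run A
t=1: queue=[A,B] q_used=1 → run A
t=2: queue=[A,B,C] q_used=2 → run A
t=3: queue=[A,B,C,D] q_used=3 → run A
t=4: queue=[B,C,D,A] q_used=0 → run B
t=5: queue=[B,C,D,A,E,H] q_used=1 → run B
t=6: queue=[C,D,A,E,H] q_used=0 → run C
t=7: queue=[C,D,A,E,H] q_used=1 → run C
t=8: queue=[C,D,A,E,H] q_used=2 → run C
t=9: queue=[D,A,E,H] q_used=0 → run D
t=10: queue=[D,A,E,H] q_used=1 → run D
t=11: queue=[D,A,E,H] q_used=2 → run D
t=12: queue=[D,A,E,H] q_used=3 → run D
t=13: queue=[A,E,H,D] q_used=0 → run A
t=14: queue=[E,H,D] q_used=0 → run E
t=15: queue=[E,H,D] q_used=1 → run E
t=16: queue=[E,H,D] q_used=2 → run E
t=17: queue=[E,H,D] q_used=3 → run E
t=18: queue=[H,D] q_used=0 → run H
t=19: queue=[H,D] q_used=1 → run H
t=20: queue=[H,D] q_used=2 → run H
t=21: queue=[H,D] q_used=3 → run H
t=22: queue=[D,H] q_used=0 → run D
t=23: queue=[H] q_used=0 → run H
t=24: queue=[H] q_used=1 → run H
t=25: queue=[H] q_used=2 → run H
t=26: (idle)
t=27: (idle)
t=28: (idle)
t=29: (idle)
t=30: (idle)

context switches = 9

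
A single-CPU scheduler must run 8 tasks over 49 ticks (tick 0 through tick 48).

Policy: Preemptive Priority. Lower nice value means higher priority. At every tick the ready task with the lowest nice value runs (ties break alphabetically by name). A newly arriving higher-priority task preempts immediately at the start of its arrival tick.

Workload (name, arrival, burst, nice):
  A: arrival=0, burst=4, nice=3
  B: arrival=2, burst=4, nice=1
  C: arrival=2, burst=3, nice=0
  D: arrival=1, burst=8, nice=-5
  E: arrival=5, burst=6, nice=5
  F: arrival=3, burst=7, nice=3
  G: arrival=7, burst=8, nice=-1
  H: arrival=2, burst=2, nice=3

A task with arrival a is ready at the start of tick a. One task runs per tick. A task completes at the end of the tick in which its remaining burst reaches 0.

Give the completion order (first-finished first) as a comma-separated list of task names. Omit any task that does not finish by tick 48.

completion order = D, G, C, B, A, F, H, E

t=0: ready={A} → run A
t=1: ready={A,D} → run D
t=2: ready={A,B,C,D,H} → run D
t=3: ready={A,B,C,D,F,H} → run D
t=4: ready={A,B,C,D,F,H} → run D
t=5: ready={A,B,C,D,E,F,H} → run D
t=6: ready={A,B,C,D,E,F,H} → run D
t=7: ready={A,B,C,D,E,F,G,H} → run D
t=8: ready={A,B,C,D,E,F,G,H} → run D
t=9: ready={A,B,C,E,F,G,H} → run G
t=10: ready={A,B,C,E,F,G,H} → run G
t=11: ready={A,B,C,E,F,G,H} → run G
t=12: ready={A,B,C,E,F,G,H} → run G
t=13: ready={A,B,C,E,F,G,H} → run G
t=14: ready={A,B,C,E,F,G,H} → run G
t=15: ready={A,B,C,E,F,G,H} → run G
t=16: ready={A,B,C,E,F,G,H} → run G
t=17: ready={A,B,C,E,F,H} → run C
t=18: ready={A,B,C,E,F,H} → run C
t=19: ready={A,B,C,E,F,H} → run C
t=20: ready={A,B,E,F,H} → run B
t=21: ready={A,B,E,F,H} → run B
t=22: ready={A,B,E,F,H} → run B
t=23: ready={A,B,E,F,H} → run B
t=24: ready={A,E,F,H} → run A
t=25: ready={A,E,F,H} → run A
t=26: ready={A,E,F,H} → run A
t=27: ready={E,F,H} → run F
t=28: ready={E,F,H} → run F
t=29: ready={E,F,H} → run F
t=30: ready={E,F,H} → run F
t=31: ready={E,F,H} → run F
t=32: ready={E,F,H} → run F
t=33: ready={E,F,H} → run F
t=34: ready={E,H} → run H
t=35: ready={E,H} → run H
t=36: ready={E} → run E
t=37: ready={E} → run E
t=38: ready={E} → run E
t=39: ready={E} → run E
t=40: ready={E} → run E
t=41: ready={E} → run E
t=42: (idle)
t=43: (idle)
t=44: (idle)
t=45: (idle)
t=46: (idle)
t=47: (idle)
t=48: (idle)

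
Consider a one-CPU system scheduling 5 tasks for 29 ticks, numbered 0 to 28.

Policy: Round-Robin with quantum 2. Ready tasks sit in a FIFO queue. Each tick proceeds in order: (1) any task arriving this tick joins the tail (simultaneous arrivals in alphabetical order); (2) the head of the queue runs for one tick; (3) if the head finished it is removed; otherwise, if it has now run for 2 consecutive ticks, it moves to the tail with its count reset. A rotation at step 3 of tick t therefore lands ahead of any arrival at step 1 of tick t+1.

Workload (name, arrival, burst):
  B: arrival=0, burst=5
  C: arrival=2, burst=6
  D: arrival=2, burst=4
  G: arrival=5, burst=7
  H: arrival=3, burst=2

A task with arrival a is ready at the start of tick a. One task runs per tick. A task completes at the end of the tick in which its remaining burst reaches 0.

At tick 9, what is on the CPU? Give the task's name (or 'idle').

t=0: queue=[B] q_used=0 → run B
t=1: queue=[B] q_used=1 → run B
t=2: queue=[B,C,D] q_used=0 → run B
t=3: queue=[B,C,D,H] q_used=1 → run B
t=4: queue=[C,D,H,B] q_used=0 → run C
t=5: queue=[C,D,H,B,G] q_used=1 → run C
t=6: queue=[D,H,B,G,C] q_used=0 → run D
t=7: queue=[D,H,B,G,C] q_used=1 → run D
t=8: queue=[H,B,G,C,D] q_used=0 → run H
t=9: queue=[H,B,G,C,D] q_used=1 → run H
t=10: queue=[B,G,C,D] q_used=0 → run B
t=11: queue=[G,C,D] q_used=0 → run G
t=12: queue=[G,C,D] q_used=1 → run G
t=13: queue=[C,D,G] q_used=0 → run C
t=14: queue=[C,D,G] q_used=1 → run C
t=15: queue=[D,G,C] q_used=0 → run D
t=16: queue=[D,G,C] q_used=1 → run D
t=17: queue=[G,C] q_used=0 → run G
t=18: queue=[G,C] q_used=1 → run G
t=19: queue=[C,G] q_used=0 → run C
t=20: queue=[C,G] q_used=1 → run C
t=21: queue=[G] q_used=0 → run G
t=22: queue=[G] q_used=1 → run G
t=23: queue=[G] q_used=0 → run G
t=24: (idle)
t=25: (idle)
t=26: (idle)
t=27: (idle)
t=28: (idle)

running at tick 9 = H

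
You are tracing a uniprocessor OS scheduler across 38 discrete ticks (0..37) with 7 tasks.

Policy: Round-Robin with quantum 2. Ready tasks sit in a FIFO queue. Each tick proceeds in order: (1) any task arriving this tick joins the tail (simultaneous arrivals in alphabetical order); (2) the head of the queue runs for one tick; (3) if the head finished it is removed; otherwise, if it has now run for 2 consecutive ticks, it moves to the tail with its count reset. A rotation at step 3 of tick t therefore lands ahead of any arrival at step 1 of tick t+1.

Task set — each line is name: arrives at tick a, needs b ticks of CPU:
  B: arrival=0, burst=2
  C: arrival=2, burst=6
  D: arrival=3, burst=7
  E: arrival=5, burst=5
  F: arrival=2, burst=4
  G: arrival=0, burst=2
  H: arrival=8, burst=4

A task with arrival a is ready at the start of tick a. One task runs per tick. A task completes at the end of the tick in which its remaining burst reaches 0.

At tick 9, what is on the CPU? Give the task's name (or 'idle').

running at tick 9 = D

t=0: queue=[B,G] q_used=0 → run B
t=1: queue=[B,G] q_used=1 → run B
t=2: queue=[G,C,F] q_used=0 → run G
t=3: queue=[G,C,F,D] q_used=1 → run G
t=4: queue=[C,F,D] q_used=0 → run C
t=5: queue=[C,F,D,E] q_used=1 → run C
t=6: queue=[F,D,E,C] q_used=0 → run F
t=7: queue=[F,D,E,C] q_used=1 → run F
t=8: queue=[D,E,C,F,H] q_used=0 → run D
t=9: queue=[D,E,C,F,H] q_used=1 → run D
t=10: queue=[E,C,F,H,D] q_used=0 → run E
t=11: queue=[E,C,F,H,D] q_used=1 → run E
t=12: queue=[C,F,H,D,E] q_used=0 → run C
t=13: queue=[C,F,H,D,E] q_used=1 → run C
t=14: queue=[F,H,D,E,C] q_used=0 → run F
t=15: queue=[F,H,D,E,C] q_used=1 → run F
t=16: queue=[H,D,E,C] q_used=0 → run H
t=17: queue=[H,D,E,C] q_used=1 → run H
t=18: queue=[D,E,C,H] q_used=0 → run D
t=19: queue=[D,E,C,H] q_used=1 → run D
t=20: queue=[E,C,H,D] q_used=0 → run E
t=21: queue=[E,C,H,D] q_used=1 → run E
t=22: queue=[C,H,D,E] q_used=0 → run C
t=23: queue=[C,H,D,E] q_used=1 → run C
t=24: queue=[H,D,E] q_used=0 → run H
t=25: queue=[H,D,E] q_used=1 → run H
t=26: queue=[D,E] q_used=0 → run D
t=27: queue=[D,E] q_used=1 → run D
t=28: queue=[E,D] q_used=0 → run E
t=29: queue=[D] q_used=0 → run D
t=30: (idle)
t=31: (idle)
t=32: (idle)
t=33: (idle)
t=34: (idle)
t=35: (idle)
t=36: (idle)
t=37: (idle)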